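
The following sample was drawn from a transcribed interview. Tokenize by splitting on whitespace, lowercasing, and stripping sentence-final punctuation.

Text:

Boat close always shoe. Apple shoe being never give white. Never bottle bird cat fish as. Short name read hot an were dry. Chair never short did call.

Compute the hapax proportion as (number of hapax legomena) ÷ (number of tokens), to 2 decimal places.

0.75

Frequencies: never:3, shoe:2, short:2, boat:1, close:1, always:1, apple:1, being:1, give:1, white:1, bottle:1, bird:1, cat:1, fish:1, as:1, name:1, read:1, hot:1, an:1, were:1, … (4 more, each freq 1)
Hapax count = 21; token count = 28.
Ratio = 21 / 28 = 0.75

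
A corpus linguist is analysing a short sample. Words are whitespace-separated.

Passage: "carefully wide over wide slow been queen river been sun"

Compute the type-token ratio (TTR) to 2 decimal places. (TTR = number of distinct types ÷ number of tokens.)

0.80

N = 10 tokens, V = 8 types.
TTR = V / N = 8 / 10 = 0.80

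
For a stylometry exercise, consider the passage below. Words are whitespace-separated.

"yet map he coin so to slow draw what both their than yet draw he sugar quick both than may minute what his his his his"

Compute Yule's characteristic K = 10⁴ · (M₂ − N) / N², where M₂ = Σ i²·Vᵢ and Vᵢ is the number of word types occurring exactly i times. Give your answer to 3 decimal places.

Frequencies: his:4, yet:2, he:2, draw:2, what:2, both:2, than:2, map:1, coin:1, so:1, to:1, slow:1, their:1, sugar:1, quick:1, may:1, minute:1
N = 26. Frequency spectrum: V_1=10, V_2=6, V_4=1
M₂ = 1²·10 + 2²·6 + 4²·1 = 50
K = 10000 × (50 − 26) / 26² = 355.030

355.030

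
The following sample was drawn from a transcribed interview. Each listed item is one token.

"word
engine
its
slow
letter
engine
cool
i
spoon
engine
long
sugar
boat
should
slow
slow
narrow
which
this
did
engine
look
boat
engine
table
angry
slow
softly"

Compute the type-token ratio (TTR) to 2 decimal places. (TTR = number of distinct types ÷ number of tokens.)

0.71

N = 28 tokens, V = 20 types.
TTR = V / N = 20 / 28 = 0.71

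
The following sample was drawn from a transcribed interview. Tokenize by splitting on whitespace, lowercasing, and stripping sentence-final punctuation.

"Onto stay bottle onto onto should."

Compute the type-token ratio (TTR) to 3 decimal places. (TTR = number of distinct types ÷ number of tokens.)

0.667

N = 6 tokens, V = 4 types.
TTR = V / N = 4 / 6 = 0.667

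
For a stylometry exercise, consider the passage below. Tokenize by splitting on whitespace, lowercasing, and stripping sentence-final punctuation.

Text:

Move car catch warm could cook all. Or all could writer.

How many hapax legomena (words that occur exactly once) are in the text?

Frequencies: could:2, all:2, move:1, car:1, catch:1, warm:1, cook:1, or:1, writer:1
Hapax (freq=1): car, catch, cook, move, or, warm, writer

7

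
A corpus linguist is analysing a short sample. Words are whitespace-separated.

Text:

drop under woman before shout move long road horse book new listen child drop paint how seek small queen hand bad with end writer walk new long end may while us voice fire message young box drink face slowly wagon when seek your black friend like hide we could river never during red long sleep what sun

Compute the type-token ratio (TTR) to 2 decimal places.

N = 57 tokens, V = 51 types.
TTR = V / N = 51 / 57 = 0.89

0.89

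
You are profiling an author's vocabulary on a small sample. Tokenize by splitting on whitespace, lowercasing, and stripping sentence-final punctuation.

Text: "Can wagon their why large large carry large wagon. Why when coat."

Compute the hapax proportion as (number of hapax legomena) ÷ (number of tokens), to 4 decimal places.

0.4167

Frequencies: large:3, wagon:2, why:2, can:1, their:1, carry:1, when:1, coat:1
Hapax count = 5; token count = 12.
Ratio = 5 / 12 = 0.4167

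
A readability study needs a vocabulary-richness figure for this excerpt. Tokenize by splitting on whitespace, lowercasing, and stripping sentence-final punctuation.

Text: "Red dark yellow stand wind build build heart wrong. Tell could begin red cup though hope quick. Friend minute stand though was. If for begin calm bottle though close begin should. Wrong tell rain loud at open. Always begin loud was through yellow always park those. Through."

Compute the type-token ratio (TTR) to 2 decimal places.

N = 47 tokens, V = 32 types.
TTR = V / N = 32 / 47 = 0.68

0.68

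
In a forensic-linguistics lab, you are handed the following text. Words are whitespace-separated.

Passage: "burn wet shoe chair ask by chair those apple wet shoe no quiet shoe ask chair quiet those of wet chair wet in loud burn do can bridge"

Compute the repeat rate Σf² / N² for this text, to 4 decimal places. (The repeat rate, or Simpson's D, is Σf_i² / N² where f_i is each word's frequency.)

Frequencies: wet:4, chair:4, shoe:3, burn:2, ask:2, those:2, quiet:2, by:1, apple:1, no:1, of:1, in:1, loud:1, do:1, can:1, bridge:1
Σf² = 66; N² = 784
Repeat rate = 66 / 784 = 0.0842

0.0842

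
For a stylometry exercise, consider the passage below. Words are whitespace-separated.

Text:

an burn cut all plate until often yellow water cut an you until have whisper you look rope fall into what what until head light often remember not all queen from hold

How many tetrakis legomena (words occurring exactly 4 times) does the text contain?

Frequencies: until:3, an:2, cut:2, all:2, often:2, you:2, what:2, burn:1, plate:1, yellow:1, water:1, have:1, whisper:1, look:1, rope:1, fall:1, into:1, head:1, light:1, remember:1, … (4 more, each freq 1)
Words with frequency 4: (none)

0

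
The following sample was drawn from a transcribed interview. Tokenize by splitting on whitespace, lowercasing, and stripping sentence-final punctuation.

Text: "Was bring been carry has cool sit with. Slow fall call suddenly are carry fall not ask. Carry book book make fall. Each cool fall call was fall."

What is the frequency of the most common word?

5

Frequencies: fall:5, carry:3, was:2, cool:2, call:2, book:2, bring:1, been:1, has:1, sit:1, with:1, slow:1, suddenly:1, are:1, not:1, ask:1, make:1, each:1
Most common: 'fall' with frequency 5.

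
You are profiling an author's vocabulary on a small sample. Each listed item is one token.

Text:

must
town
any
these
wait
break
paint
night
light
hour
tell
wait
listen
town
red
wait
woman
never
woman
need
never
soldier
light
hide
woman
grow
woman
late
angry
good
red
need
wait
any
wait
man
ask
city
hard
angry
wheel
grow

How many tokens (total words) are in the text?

42

Tokens: must, town, any, these, wait, break, paint, night, light, hour, tell, wait, listen, town, red, wait, woman, never, woman, need, never, soldier, light, hide, woman, grow, woman, late, angry, good, red, need, wait, any, wait, man, ask, city, hard, angry, wheel, grow
N = 42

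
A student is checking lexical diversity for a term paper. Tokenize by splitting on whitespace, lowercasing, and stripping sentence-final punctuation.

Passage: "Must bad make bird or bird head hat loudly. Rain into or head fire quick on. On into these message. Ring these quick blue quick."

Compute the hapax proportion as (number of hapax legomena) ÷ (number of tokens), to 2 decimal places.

Frequencies: quick:3, bird:2, or:2, head:2, into:2, on:2, these:2, must:1, bad:1, make:1, hat:1, loudly:1, rain:1, fire:1, message:1, ring:1, blue:1
Hapax count = 10; token count = 25.
Ratio = 10 / 25 = 0.40

0.40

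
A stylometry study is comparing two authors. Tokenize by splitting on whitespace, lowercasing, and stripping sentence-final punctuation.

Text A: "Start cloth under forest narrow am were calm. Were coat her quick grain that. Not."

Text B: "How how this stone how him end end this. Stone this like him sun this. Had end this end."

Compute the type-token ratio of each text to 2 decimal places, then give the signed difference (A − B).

0.51

TTR(A) = 14/15 = 0.93
TTR(B) = 8/19 = 0.42
Difference = 0.93 − 0.42 = 0.51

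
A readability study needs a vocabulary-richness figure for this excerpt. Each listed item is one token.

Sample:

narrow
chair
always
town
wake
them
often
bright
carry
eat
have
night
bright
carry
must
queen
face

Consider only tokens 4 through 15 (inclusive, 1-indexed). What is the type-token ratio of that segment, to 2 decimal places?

Segment tokens 4–15: town, wake, them, often, bright, carry, eat, have, night, bright, carry, must
Segment N = 12, segment V = 10.
TTR = 10 / 12 = 0.83

0.83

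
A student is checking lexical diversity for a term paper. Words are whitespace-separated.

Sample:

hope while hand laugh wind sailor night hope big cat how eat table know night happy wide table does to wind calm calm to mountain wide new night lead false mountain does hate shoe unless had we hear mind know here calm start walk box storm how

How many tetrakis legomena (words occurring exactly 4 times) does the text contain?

Frequencies: night:3, calm:3, hope:2, wind:2, how:2, table:2, know:2, wide:2, does:2, to:2, mountain:2, while:1, hand:1, laugh:1, sailor:1, big:1, cat:1, eat:1, happy:1, new:1, … (14 more, each freq 1)
Words with frequency 4: (none)

0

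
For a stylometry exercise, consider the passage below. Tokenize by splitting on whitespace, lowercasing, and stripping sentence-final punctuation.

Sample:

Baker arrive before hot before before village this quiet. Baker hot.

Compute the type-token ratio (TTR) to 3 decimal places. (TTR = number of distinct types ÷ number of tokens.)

0.636

N = 11 tokens, V = 7 types.
TTR = V / N = 7 / 11 = 0.636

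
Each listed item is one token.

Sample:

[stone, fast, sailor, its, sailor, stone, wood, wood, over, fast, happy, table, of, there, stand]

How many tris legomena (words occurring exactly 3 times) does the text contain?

0

Frequencies: stone:2, fast:2, sailor:2, wood:2, its:1, over:1, happy:1, table:1, of:1, there:1, stand:1
Words with frequency 3: (none)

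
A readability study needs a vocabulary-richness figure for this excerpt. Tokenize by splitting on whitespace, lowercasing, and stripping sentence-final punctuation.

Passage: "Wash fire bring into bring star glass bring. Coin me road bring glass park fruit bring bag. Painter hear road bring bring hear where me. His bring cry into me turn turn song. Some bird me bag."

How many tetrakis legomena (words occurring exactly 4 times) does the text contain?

Frequencies: bring:8, me:4, into:2, glass:2, road:2, bag:2, hear:2, turn:2, wash:1, fire:1, star:1, coin:1, park:1, fruit:1, painter:1, where:1, his:1, cry:1, song:1, some:1, … (1 more, each freq 1)
Words with frequency 4: me

1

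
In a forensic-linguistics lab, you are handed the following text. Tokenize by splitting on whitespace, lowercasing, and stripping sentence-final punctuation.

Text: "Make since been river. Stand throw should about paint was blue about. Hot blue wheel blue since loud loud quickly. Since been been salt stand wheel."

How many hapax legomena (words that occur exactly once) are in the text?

9

Frequencies: since:3, been:3, blue:3, stand:2, about:2, wheel:2, loud:2, make:1, river:1, throw:1, should:1, paint:1, was:1, hot:1, quickly:1, salt:1
Hapax (freq=1): hot, make, paint, quickly, river, salt, should, throw, was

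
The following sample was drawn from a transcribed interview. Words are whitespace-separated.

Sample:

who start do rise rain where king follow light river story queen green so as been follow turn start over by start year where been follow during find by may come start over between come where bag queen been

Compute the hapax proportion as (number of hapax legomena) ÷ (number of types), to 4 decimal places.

Frequencies: start:4, where:3, follow:3, been:3, queen:2, over:2, by:2, come:2, who:1, do:1, rise:1, rain:1, king:1, light:1, river:1, story:1, green:1, so:1, as:1, turn:1, … (6 more, each freq 1)
Hapax count = 18; type count = 26.
Ratio = 18 / 26 = 0.6923

0.6923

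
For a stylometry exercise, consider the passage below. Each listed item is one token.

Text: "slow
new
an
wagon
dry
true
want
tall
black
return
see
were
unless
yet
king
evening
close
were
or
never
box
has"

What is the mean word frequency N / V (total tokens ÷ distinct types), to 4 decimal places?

N = 22 tokens, V = 21 types.
Mean frequency = N / V = 22 / 21 = 1.0476

1.0476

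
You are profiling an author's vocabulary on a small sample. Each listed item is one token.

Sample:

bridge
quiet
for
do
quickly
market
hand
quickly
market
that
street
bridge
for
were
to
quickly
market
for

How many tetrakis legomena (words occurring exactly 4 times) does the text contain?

0

Frequencies: for:3, quickly:3, market:3, bridge:2, quiet:1, do:1, hand:1, that:1, street:1, were:1, to:1
Words with frequency 4: (none)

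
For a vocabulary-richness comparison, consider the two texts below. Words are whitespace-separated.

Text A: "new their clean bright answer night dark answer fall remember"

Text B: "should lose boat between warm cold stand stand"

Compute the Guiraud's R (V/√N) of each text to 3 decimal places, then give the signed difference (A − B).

A: V=9, N=10, R=2.846
B: V=7, N=8, R=2.475
Difference = 2.846 − 2.475 = 0.371

0.371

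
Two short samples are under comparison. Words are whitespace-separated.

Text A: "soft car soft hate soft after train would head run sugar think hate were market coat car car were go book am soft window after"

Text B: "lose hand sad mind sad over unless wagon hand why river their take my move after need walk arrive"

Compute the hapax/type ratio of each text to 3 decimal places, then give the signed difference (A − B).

A: hapax=12, V=17, ratio=0.706
B: hapax=15, V=17, ratio=0.882
Difference = 0.706 − 0.882 = -0.176

-0.176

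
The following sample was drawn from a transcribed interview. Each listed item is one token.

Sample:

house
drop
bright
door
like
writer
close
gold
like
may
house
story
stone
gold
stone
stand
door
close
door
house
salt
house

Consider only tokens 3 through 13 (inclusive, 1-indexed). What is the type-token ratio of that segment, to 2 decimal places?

0.91

Segment tokens 3–13: bright, door, like, writer, close, gold, like, may, house, story, stone
Segment N = 11, segment V = 10.
TTR = 10 / 11 = 0.91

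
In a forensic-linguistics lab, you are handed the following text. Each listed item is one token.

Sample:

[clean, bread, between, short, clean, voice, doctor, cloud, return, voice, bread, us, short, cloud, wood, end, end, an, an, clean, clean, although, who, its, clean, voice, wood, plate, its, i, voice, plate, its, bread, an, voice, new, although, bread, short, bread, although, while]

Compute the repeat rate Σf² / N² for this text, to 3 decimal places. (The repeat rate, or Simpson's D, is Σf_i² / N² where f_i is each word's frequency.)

0.073

Frequencies: clean:5, bread:5, voice:5, short:3, an:3, although:3, its:3, cloud:2, wood:2, end:2, plate:2, between:1, doctor:1, return:1, us:1, who:1, i:1, new:1, while:1
Σf² = 135; N² = 1849
Repeat rate = 135 / 1849 = 0.073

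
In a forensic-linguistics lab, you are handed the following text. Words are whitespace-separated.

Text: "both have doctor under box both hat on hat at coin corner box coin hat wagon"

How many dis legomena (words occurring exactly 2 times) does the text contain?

Frequencies: hat:3, both:2, box:2, coin:2, have:1, doctor:1, under:1, on:1, at:1, corner:1, wagon:1
Words with frequency 2: both, box, coin

3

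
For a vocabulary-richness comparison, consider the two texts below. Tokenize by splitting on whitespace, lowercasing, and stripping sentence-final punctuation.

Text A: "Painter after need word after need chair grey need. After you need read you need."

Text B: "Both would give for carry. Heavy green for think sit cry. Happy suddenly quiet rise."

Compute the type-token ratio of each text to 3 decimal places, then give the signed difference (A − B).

TTR(A) = 8/15 = 0.533
TTR(B) = 14/15 = 0.933
Difference = 0.533 − 0.933 = -0.400

-0.400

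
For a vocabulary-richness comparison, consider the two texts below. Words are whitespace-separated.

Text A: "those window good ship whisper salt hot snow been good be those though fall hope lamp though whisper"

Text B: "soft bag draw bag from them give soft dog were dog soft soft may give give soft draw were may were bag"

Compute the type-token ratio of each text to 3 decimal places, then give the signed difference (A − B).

TTR(A) = 14/18 = 0.778
TTR(B) = 9/22 = 0.409
Difference = 0.778 − 0.409 = 0.369

0.369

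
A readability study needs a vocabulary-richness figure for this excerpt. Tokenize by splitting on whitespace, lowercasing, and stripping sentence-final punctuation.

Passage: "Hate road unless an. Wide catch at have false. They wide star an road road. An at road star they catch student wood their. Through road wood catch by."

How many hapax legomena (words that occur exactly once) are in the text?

8

Frequencies: road:5, an:3, catch:3, wide:2, at:2, they:2, star:2, wood:2, hate:1, unless:1, have:1, false:1, student:1, their:1, through:1, by:1
Hapax (freq=1): by, false, hate, have, student, their, through, unless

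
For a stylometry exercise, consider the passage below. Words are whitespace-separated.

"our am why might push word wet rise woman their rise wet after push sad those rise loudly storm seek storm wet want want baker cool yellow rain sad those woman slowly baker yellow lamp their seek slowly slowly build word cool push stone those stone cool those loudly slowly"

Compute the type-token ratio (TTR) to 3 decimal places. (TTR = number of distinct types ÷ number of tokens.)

N = 50 tokens, V = 25 types.
TTR = V / N = 25 / 50 = 0.500

0.500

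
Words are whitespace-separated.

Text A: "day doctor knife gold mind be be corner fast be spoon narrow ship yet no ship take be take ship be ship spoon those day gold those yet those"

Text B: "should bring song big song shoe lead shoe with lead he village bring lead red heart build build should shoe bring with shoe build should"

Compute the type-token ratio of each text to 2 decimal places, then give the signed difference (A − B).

TTR(A) = 15/29 = 0.52
TTR(B) = 12/25 = 0.48
Difference = 0.52 − 0.48 = 0.04

0.04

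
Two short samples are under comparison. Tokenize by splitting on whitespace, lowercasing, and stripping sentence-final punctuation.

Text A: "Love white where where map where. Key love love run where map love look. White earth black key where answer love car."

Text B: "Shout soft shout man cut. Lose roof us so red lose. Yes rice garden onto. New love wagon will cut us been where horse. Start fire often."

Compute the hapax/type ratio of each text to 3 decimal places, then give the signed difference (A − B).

-0.281

A: hapax=6, V=11, ratio=0.545
B: hapax=19, V=23, ratio=0.826
Difference = 0.545 − 0.826 = -0.281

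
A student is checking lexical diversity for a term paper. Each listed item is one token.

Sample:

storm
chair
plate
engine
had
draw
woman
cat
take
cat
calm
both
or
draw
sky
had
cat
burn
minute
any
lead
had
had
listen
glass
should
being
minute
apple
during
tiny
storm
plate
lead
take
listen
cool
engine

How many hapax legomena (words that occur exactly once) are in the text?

Frequencies: had:4, cat:3, storm:2, plate:2, engine:2, draw:2, take:2, minute:2, lead:2, listen:2, chair:1, woman:1, calm:1, both:1, or:1, sky:1, burn:1, any:1, glass:1, should:1, … (5 more, each freq 1)
Hapax (freq=1): any, apple, being, both, burn, calm, chair, cool, during, glass, or, should, sky, tiny, woman

15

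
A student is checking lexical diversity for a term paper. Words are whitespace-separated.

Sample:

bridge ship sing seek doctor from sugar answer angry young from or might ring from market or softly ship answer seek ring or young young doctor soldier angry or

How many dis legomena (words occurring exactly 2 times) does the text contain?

6

Frequencies: or:4, from:3, young:3, ship:2, seek:2, doctor:2, answer:2, angry:2, ring:2, bridge:1, sing:1, sugar:1, might:1, market:1, softly:1, soldier:1
Words with frequency 2: angry, answer, doctor, ring, seek, ship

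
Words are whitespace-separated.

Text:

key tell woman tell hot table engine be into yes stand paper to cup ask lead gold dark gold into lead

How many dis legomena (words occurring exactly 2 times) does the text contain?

4

Frequencies: tell:2, into:2, lead:2, gold:2, key:1, woman:1, hot:1, table:1, engine:1, be:1, yes:1, stand:1, paper:1, to:1, cup:1, ask:1, dark:1
Words with frequency 2: gold, into, lead, tell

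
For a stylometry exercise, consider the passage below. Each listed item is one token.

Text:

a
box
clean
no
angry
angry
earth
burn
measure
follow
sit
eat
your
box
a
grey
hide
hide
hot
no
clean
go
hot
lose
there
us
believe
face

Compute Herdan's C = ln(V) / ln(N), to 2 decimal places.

N = 28, V = 21.
ln(V) = 3.044522, ln(N) = 3.332205
C = 3.044522 / 3.332205 = 0.91

0.91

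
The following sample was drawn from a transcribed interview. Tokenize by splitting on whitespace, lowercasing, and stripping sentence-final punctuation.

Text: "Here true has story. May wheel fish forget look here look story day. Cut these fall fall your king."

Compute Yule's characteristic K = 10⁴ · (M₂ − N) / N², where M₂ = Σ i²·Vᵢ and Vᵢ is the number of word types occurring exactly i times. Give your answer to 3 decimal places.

Frequencies: here:2, story:2, look:2, fall:2, true:1, has:1, may:1, wheel:1, fish:1, forget:1, day:1, cut:1, these:1, your:1, king:1
N = 19. Frequency spectrum: V_1=11, V_2=4
M₂ = 1²·11 + 2²·4 = 27
K = 10000 × (27 − 19) / 19² = 221.607

221.607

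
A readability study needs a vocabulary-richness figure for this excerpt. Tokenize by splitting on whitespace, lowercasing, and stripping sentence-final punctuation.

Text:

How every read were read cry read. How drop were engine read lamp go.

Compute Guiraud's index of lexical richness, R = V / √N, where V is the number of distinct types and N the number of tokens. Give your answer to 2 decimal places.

N = 14, V = 9.
√N = 3.741657
R = 9 / 3.741657 = 2.41

2.41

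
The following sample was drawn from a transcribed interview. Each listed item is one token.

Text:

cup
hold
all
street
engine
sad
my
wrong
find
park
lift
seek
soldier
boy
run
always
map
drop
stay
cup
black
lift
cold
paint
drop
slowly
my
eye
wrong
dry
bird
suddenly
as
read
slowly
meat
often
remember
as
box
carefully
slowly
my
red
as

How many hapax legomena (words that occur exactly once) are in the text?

Frequencies: my:3, slowly:3, as:3, cup:2, wrong:2, lift:2, drop:2, hold:1, all:1, street:1, engine:1, sad:1, find:1, park:1, seek:1, soldier:1, boy:1, run:1, always:1, map:1, … (15 more, each freq 1)
Hapax (freq=1): all, always, bird, black, box, boy, carefully, cold, dry, engine, eye, find, hold, map, meat, often, paint, park, read, red, remember, run, sad, seek, soldier, stay, street, suddenly

28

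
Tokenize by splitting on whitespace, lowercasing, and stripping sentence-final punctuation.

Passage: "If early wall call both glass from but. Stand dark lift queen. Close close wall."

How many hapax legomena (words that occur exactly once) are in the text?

11

Frequencies: wall:2, close:2, if:1, early:1, call:1, both:1, glass:1, from:1, but:1, stand:1, dark:1, lift:1, queen:1
Hapax (freq=1): both, but, call, dark, early, from, glass, if, lift, queen, stand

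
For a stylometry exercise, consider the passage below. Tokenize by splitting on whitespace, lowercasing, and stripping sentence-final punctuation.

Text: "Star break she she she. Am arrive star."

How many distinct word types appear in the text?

Distinct types: {am, arrive, break, she, star}
V = 5

5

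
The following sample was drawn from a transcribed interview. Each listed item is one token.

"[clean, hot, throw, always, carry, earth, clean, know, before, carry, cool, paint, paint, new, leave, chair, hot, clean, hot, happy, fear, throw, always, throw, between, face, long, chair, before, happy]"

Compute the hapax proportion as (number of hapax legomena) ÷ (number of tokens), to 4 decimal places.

0.3000

Frequencies: clean:3, hot:3, throw:3, always:2, carry:2, before:2, paint:2, chair:2, happy:2, earth:1, know:1, cool:1, new:1, leave:1, fear:1, between:1, face:1, long:1
Hapax count = 9; token count = 30.
Ratio = 9 / 30 = 0.3000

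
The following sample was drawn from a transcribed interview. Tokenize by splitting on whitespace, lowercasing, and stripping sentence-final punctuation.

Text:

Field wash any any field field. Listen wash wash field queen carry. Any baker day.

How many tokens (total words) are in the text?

Tokens: field, wash, any, any, field, field, listen, wash, wash, field, queen, carry, any, baker, day
N = 15

15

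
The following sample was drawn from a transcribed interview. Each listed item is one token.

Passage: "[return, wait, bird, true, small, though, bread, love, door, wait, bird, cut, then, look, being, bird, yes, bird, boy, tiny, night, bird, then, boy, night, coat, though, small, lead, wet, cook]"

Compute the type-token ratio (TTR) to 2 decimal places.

0.68

N = 31 tokens, V = 21 types.
TTR = V / N = 21 / 31 = 0.68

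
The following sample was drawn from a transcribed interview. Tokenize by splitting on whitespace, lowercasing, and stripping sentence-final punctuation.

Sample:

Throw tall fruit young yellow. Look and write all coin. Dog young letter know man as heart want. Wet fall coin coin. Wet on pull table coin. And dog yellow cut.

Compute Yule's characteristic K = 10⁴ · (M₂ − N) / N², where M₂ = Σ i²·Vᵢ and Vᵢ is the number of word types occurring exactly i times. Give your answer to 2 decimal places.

Frequencies: coin:4, young:2, yellow:2, and:2, dog:2, wet:2, throw:1, tall:1, fruit:1, look:1, write:1, all:1, letter:1, know:1, man:1, as:1, heart:1, want:1, fall:1, on:1, … (3 more, each freq 1)
N = 31. Frequency spectrum: V_1=17, V_2=5, V_4=1
M₂ = 1²·17 + 2²·5 + 4²·1 = 53
K = 10000 × (53 − 31) / 31² = 228.93

228.93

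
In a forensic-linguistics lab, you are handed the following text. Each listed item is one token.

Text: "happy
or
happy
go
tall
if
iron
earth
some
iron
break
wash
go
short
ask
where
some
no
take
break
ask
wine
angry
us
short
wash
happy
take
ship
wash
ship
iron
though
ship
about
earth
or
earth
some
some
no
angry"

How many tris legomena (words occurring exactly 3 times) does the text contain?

Frequencies: some:4, happy:3, iron:3, earth:3, wash:3, ship:3, or:2, go:2, break:2, short:2, ask:2, no:2, take:2, angry:2, tall:1, if:1, where:1, wine:1, us:1, though:1, … (1 more, each freq 1)
Words with frequency 3: earth, happy, iron, ship, wash

5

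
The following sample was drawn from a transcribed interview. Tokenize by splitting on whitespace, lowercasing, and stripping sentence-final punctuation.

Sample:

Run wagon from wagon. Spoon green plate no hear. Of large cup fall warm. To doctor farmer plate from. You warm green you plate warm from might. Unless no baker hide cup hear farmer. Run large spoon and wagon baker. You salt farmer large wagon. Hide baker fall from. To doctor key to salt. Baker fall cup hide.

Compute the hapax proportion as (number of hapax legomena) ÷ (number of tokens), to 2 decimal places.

0.09

Frequencies: wagon:4, from:4, baker:4, plate:3, large:3, cup:3, fall:3, warm:3, to:3, farmer:3, you:3, hide:3, run:2, spoon:2, green:2, no:2, hear:2, doctor:2, salt:2, of:1, … (4 more, each freq 1)
Hapax count = 5; token count = 58.
Ratio = 5 / 58 = 0.09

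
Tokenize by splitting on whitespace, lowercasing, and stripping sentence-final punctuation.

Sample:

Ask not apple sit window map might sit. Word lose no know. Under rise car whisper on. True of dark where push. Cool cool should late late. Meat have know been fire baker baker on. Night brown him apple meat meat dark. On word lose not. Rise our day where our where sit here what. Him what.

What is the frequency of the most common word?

3

Frequencies: sit:3, on:3, where:3, meat:3, not:2, apple:2, word:2, lose:2, know:2, rise:2, dark:2, cool:2, late:2, baker:2, him:2, our:2, what:2, ask:1, window:1, map:1, … (16 more, each freq 1)
Most common: 'sit' with frequency 3.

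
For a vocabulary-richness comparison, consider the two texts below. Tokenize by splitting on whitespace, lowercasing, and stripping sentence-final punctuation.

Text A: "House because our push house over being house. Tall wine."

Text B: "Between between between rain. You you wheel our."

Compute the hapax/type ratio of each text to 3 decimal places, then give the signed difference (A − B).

0.275

A: hapax=7, V=8, ratio=0.875
B: hapax=3, V=5, ratio=0.600
Difference = 0.875 − 0.600 = 0.275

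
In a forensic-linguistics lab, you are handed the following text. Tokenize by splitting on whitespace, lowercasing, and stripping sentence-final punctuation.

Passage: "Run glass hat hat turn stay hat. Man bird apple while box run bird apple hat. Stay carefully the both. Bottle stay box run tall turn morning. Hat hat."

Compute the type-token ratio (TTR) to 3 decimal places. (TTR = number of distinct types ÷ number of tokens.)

0.552

N = 29 tokens, V = 16 types.
TTR = V / N = 16 / 29 = 0.552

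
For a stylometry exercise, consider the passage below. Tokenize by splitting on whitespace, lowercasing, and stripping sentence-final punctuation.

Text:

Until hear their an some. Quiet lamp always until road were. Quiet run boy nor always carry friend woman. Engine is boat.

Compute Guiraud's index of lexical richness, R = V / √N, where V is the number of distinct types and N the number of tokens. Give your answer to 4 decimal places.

N = 22, V = 19.
√N = 4.690416
R = 19 / 4.690416 = 4.0508

4.0508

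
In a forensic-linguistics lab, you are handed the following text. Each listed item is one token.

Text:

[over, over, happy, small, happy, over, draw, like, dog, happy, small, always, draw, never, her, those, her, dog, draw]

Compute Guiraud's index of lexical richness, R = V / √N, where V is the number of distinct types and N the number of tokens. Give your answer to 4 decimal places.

N = 19, V = 10.
√N = 4.358899
R = 10 / 4.358899 = 2.2942

2.2942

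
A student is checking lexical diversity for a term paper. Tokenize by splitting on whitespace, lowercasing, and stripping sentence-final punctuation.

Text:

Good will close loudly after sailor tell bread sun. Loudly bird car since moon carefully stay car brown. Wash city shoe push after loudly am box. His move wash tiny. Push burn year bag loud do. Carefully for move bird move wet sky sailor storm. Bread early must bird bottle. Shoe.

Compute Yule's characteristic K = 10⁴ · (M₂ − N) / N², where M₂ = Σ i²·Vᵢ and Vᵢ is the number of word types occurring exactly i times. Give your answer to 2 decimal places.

Frequencies: loudly:3, bird:3, move:3, after:2, sailor:2, bread:2, car:2, carefully:2, wash:2, shoe:2, push:2, good:1, will:1, close:1, tell:1, sun:1, since:1, moon:1, stay:1, brown:1, … (17 more, each freq 1)
N = 51. Frequency spectrum: V_1=26, V_2=8, V_3=3
M₂ = 1²·26 + 2²·8 + 3²·3 = 85
K = 10000 × (85 − 51) / 51² = 130.72

130.72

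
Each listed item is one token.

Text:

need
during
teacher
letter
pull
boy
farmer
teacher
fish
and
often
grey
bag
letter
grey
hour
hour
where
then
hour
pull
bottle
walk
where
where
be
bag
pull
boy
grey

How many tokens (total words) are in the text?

30

Tokens: need, during, teacher, letter, pull, boy, farmer, teacher, fish, and, often, grey, bag, letter, grey, hour, hour, where, then, hour, pull, bottle, walk, where, where, be, bag, pull, boy, grey
N = 30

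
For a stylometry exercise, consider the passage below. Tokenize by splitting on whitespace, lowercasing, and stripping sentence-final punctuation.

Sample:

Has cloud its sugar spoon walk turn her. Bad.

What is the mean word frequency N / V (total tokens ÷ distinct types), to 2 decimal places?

1.00

N = 9 tokens, V = 9 types.
Mean frequency = N / V = 9 / 9 = 1.00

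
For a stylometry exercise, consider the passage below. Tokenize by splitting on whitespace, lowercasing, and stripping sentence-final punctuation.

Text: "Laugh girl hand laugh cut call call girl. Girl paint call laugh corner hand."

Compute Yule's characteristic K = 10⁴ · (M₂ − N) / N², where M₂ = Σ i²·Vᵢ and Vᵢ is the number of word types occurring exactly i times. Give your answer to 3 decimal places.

Frequencies: laugh:3, girl:3, call:3, hand:2, cut:1, paint:1, corner:1
N = 14. Frequency spectrum: V_1=3, V_2=1, V_3=3
M₂ = 1²·3 + 2²·1 + 3²·3 = 34
K = 10000 × (34 − 14) / 14² = 1020.408

1020.408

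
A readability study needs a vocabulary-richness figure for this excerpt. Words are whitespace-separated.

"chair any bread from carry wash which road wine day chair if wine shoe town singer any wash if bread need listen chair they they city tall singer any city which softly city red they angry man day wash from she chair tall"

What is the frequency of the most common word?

Frequencies: chair:4, any:3, wash:3, they:3, city:3, bread:2, from:2, which:2, wine:2, day:2, if:2, singer:2, tall:2, carry:1, road:1, shoe:1, town:1, need:1, listen:1, softly:1, … (4 more, each freq 1)
Most common: 'chair' with frequency 4.

4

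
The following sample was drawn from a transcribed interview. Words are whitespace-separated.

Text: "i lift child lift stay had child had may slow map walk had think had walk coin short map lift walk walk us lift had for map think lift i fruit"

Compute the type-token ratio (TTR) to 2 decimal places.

0.48

N = 31 tokens, V = 15 types.
TTR = V / N = 15 / 31 = 0.48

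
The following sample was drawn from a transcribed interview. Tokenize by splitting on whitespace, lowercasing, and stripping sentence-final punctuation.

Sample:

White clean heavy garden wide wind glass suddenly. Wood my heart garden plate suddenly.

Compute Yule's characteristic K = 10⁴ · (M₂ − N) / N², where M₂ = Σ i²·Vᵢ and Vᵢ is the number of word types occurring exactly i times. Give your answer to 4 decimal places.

Frequencies: garden:2, suddenly:2, white:1, clean:1, heavy:1, wide:1, wind:1, glass:1, wood:1, my:1, heart:1, plate:1
N = 14. Frequency spectrum: V_1=10, V_2=2
M₂ = 1²·10 + 2²·2 = 18
K = 10000 × (18 − 14) / 14² = 204.0816

204.0816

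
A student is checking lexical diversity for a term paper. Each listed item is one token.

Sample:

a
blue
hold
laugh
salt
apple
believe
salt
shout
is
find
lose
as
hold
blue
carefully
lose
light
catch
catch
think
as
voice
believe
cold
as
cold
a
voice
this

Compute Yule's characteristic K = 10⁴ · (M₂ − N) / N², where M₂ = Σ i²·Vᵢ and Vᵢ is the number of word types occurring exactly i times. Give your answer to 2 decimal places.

Frequencies: as:3, a:2, blue:2, hold:2, salt:2, believe:2, lose:2, catch:2, voice:2, cold:2, laugh:1, apple:1, shout:1, is:1, find:1, carefully:1, light:1, think:1, this:1
N = 30. Frequency spectrum: V_1=9, V_2=9, V_3=1
M₂ = 1²·9 + 2²·9 + 3²·1 = 54
K = 10000 × (54 − 30) / 30² = 266.67

266.67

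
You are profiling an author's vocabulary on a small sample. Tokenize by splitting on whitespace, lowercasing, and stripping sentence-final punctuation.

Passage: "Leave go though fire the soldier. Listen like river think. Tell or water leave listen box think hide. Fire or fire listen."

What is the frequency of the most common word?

3

Frequencies: fire:3, listen:3, leave:2, think:2, or:2, go:1, though:1, the:1, soldier:1, like:1, river:1, tell:1, water:1, box:1, hide:1
Most common: 'fire' with frequency 3.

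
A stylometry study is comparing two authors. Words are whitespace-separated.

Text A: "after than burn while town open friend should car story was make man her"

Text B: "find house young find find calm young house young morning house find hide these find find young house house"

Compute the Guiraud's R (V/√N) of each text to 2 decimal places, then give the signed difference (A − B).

2.13

A: V=14, N=14, R=3.74
B: V=7, N=19, R=1.61
Difference = 3.74 − 1.61 = 2.13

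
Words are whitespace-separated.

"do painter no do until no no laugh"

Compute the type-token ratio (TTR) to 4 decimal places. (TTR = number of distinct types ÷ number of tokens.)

N = 8 tokens, V = 5 types.
TTR = V / N = 5 / 8 = 0.6250

0.6250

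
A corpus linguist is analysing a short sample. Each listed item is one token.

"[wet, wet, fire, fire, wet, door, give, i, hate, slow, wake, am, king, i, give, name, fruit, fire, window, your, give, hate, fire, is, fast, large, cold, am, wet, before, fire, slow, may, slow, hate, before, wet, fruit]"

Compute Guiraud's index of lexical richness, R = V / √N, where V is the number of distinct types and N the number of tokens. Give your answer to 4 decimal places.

3.2444

N = 38, V = 20.
√N = 6.164414
R = 20 / 6.164414 = 3.2444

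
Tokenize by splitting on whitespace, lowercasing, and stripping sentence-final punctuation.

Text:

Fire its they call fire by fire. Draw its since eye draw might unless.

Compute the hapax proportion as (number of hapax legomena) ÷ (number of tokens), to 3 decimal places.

0.500

Frequencies: fire:3, its:2, draw:2, they:1, call:1, by:1, since:1, eye:1, might:1, unless:1
Hapax count = 7; token count = 14.
Ratio = 7 / 14 = 0.500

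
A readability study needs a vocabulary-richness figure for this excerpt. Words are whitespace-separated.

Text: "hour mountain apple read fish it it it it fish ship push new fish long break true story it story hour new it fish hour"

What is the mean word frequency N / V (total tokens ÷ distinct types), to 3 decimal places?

1.923

N = 25 tokens, V = 13 types.
Mean frequency = N / V = 25 / 13 = 1.923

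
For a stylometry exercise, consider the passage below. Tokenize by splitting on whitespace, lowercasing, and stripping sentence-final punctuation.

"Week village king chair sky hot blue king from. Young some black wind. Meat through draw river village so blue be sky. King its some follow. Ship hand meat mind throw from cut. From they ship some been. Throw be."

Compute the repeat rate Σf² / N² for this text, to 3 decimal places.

0.045

Frequencies: king:3, from:3, some:3, village:2, sky:2, blue:2, meat:2, be:2, ship:2, throw:2, week:1, chair:1, hot:1, young:1, black:1, wind:1, through:1, draw:1, river:1, so:1, … (7 more, each freq 1)
Σf² = 72; N² = 1600
Repeat rate = 72 / 1600 = 0.045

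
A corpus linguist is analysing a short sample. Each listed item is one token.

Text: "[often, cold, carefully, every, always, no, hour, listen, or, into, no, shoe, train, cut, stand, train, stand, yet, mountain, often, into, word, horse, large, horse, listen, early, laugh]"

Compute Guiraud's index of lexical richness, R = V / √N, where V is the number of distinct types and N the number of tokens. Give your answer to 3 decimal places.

3.969

N = 28, V = 21.
√N = 5.291503
R = 21 / 5.291503 = 3.969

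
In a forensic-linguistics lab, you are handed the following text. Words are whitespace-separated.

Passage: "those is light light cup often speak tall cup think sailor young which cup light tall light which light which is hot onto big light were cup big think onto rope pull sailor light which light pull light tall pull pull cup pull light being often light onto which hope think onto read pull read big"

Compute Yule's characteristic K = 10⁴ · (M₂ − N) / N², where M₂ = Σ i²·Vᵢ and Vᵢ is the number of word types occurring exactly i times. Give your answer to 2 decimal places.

695.15

Frequencies: light:11, pull:6, cup:5, which:5, onto:4, tall:3, think:3, big:3, is:2, often:2, sailor:2, read:2, those:1, speak:1, young:1, hot:1, were:1, rope:1, being:1, hope:1
N = 56. Frequency spectrum: V_1=8, V_2=4, V_3=3, V_4=1, V_5=2, V_6=1, V_11=1
M₂ = 1²·8 + 2²·4 + 3²·3 + 4²·1 + 5²·2 + 6²·1 + 11²·1 = 274
K = 10000 × (274 − 56) / 56² = 695.15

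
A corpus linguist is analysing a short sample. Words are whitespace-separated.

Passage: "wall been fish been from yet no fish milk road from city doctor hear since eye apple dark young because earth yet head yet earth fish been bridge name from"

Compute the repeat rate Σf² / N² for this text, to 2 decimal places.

Frequencies: been:3, fish:3, from:3, yet:3, earth:2, wall:1, no:1, milk:1, road:1, city:1, doctor:1, hear:1, since:1, eye:1, apple:1, dark:1, young:1, because:1, head:1, bridge:1, … (1 more, each freq 1)
Σf² = 56; N² = 900
Repeat rate = 56 / 900 = 0.06

0.06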